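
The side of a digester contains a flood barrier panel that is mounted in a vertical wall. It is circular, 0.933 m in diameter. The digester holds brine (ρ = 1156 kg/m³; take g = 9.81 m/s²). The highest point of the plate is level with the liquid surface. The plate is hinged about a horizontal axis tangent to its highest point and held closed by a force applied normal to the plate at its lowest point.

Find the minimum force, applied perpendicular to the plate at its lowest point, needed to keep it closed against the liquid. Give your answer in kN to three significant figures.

P ≈ 2.26 kN

γ = ρg = 1156 × 9.81 / 1000 = 11.34036 kN/m³.
The centroid is at the centre, 0.4665 m below the top of the plate, so the centroid depth is h_c = 0.4665 m.
A = π(0.4665)² = 0.68368 m².
Resultant F = γ·h_c·A = 11.34036 × 0.4665 × 0.68368 = 3.61686 kN.
I_c = πr⁴/4 = π × 0.4665⁴/4 = 0.037196 m⁴.
Centre of pressure: y_p = y_c + I_c/(y_c·A) = 0.4665 + 0.037196/(0.4665 × 0.68368) = 0.4665 + 0.116625 = 0.583125 m along the plane.
The resultant acts 0.4665 + 0.116625 = 0.583125 m (along the plate) below the hinge at the top edge, so the moment about the hinge is M = F × 0.583125 = 3.61686 × 0.583125 = 2.10908 kN·m.
A normal force at the bottom, 0.933 m from the hinge, must supply this moment: P = 2.10908/0.933 = 2.26054 kN.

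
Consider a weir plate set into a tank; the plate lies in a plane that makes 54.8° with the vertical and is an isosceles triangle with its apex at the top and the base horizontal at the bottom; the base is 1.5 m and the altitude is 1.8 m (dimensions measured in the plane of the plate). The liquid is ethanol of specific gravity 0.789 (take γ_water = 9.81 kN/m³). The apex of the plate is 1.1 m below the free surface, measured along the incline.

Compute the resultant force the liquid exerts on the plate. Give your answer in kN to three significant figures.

γ = 0.789 × 9.81 = 7.74009 kN/m³.
The plate makes 54.8° with the vertical, i.e. θ = 90° − 54.8° = 35.2° to the horizontal. Measuring y along the incline from the free-surface line, vertical depth h = y·sinθ with sinθ = 0.576432.
With the apex up, the centroid sits 2h/3 = 2 × 1.8/3 = 1.2 m below the apex, so y_c = 1.1 + 1.2 = 2.3 m and h_c = 2.3 × 0.576432 = 1.32579 m.
A = ½ × 1.5 × 1.8 = 1.35 m².
Resultant F = γ·h_c·A = 7.74009 × 1.32579 × 1.35 = 13.8533 kN.

F ≈ 13.9 kN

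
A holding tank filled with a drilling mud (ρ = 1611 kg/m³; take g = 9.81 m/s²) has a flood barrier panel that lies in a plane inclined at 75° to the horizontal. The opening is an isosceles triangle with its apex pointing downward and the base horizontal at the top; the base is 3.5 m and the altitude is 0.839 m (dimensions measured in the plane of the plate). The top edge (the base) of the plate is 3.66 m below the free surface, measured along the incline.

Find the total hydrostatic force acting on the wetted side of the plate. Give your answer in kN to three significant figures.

F ≈ 88.3 kN

γ = ρg = 1611 × 9.81 / 1000 = 15.80391 kN/m³.
Let θ = 75° be the plate's angle to the horizontal; measure y along the incline from where the plane meets the free surface. Vertical depth h = y·sinθ with sinθ = 0.965926.
With the apex down, the centroid sits h/3 = 0.839/3 = 0.279667 m below the base (the top edge), so y_c = 3.66 + 0.279667 = 3.93967 m and h_c = 3.93967 × 0.965926 = 3.80543 m.
A = ½ × 3.5 × 0.839 = 1.46825 m².
Resultant F = γ·h_c·A = 15.80391 × 3.80543 × 1.46825 = 88.3015 kN.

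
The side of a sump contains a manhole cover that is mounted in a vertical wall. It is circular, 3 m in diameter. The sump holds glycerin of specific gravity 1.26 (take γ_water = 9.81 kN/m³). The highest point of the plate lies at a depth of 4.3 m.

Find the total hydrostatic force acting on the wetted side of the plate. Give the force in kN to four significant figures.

F ≈ 506.8 kN

γ = 1.26 × 9.81 = 12.3606 kN/m³.
The centroid is at the centre, 1.5 m below the top of the plate, so the centroid depth is h_c = 4.3 + 1.5 = 5.8 m.
A = π(1.5)² = 7.06858 m².
Resultant F = γ·h_c·A = 12.3606 × 5.8 × 7.06858 = 506.757 kN.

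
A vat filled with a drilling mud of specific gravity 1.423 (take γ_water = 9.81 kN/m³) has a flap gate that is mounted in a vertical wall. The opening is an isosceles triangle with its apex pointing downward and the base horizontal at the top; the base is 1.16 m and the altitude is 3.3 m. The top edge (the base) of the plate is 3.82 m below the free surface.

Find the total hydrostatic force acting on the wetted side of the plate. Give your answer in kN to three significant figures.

F ≈ 131 kN

γ = 1.423 × 9.81 = 13.95963 kN/m³.
With the apex down, the centroid sits h/3 = 3.3/3 = 1.1 m below the base (the top edge), so the centroid depth is h_c = 3.82 + 1.1 = 4.92 m.
A = ½ × 1.16 × 3.3 = 1.914 m².
Resultant F = γ·h_c·A = 13.95963 × 4.92 × 1.914 = 131.456 kN.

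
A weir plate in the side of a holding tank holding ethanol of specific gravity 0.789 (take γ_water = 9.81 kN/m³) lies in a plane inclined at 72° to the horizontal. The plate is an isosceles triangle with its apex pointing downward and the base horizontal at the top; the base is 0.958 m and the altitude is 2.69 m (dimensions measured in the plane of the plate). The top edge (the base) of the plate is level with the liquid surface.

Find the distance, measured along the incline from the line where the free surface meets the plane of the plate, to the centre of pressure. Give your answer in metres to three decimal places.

y_p = 1.345 m

γ = 0.789 × 9.81 = 7.74009 kN/m³.
Let θ = 72° be the plate's angle to the horizontal; measure y along the incline from where the plane meets the free surface. Vertical depth h = y·sinθ with sinθ = 0.951057.
With the apex down, the centroid sits h/3 = 2.69/3 = 0.896667 m below the base (the top edge), so y_c = 0.896667 m and h_c = 0.896667 × 0.951057 = 0.852781 m.
A = ½ × 0.958 × 2.69 = 1.28851 m².
Resultant F = γ·h_c·A = 7.74009 × 0.852781 × 1.28851 = 8.50494 kN.
I_c = b·h³/36 = 0.958 × 2.69³/36 = 0.517988 m⁴.
Centre of pressure: y_p = y_c + I_c/(y_c·A) = 0.896667 + 0.517988/(0.896667 × 1.28851) = 0.896667 + 0.448333 = 1.345 m along the plane.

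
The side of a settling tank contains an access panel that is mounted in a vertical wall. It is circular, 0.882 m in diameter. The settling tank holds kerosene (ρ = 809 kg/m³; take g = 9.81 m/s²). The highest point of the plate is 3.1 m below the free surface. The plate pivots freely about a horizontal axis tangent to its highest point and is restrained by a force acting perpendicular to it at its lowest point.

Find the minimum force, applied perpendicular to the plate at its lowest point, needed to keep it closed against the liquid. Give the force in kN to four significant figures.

γ = ρg = 809 × 9.81 / 1000 = 7.93629 kN/m³.
The centroid is at the centre, 0.441 m below the top of the plate, so the centroid depth is h_c = 3.1 + 0.441 = 3.541 m.
A = π(0.441)² = 0.61098 m².
Resultant F = γ·h_c·A = 7.93629 × 3.541 × 0.61098 = 17.17 kN.
I_c = πr⁴/4 = π × 0.441⁴/4 = 0.029706 m⁴.
Centre of pressure: y_p = y_c + I_c/(y_c·A) = 3.541 + 0.029706/(3.541 × 0.61098) = 3.541 + 0.0137307 = 3.55473 m along the plane.
The resultant acts 0.441 + 0.0137307 = 0.454731 m (along the plate) below the hinge at the top edge, so the moment about the hinge is M = F × 0.454731 = 17.17 × 0.454731 = 7.80773 kN·m.
A normal force at the bottom, 0.882 m from the hinge, must supply this moment: P = 7.80773/0.882 = 8.8523 kN.

P ≈ 8.852 kN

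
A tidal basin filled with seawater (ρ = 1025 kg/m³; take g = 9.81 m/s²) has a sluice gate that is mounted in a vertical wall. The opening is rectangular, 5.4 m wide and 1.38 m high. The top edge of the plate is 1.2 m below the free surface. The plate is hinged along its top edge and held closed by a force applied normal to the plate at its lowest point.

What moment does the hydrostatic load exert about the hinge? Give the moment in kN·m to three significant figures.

γ = ρg = 1025 × 9.81 / 1000 = 10.05525 kN/m³.
The centroid lies 1.38/2 = 0.69 m below the top edge, so the centroid depth is h_c = 1.2 + 0.69 = 1.89 m.
A = 5.4 × 1.38 = 7.452 m².
Resultant F = γ·h_c·A = 10.05525 × 1.89 × 7.452 = 141.621 kN.
I_c = b·h³/12 = 5.4 × 1.38³/12 = 1.18263 m⁴.
Centre of pressure: y_p = y_c + I_c/(y_c·A) = 1.89 + 1.18263/(1.89 × 7.452) = 1.89 + 0.0839681 = 1.97397 m along the plane.
The resultant acts 0.69 + 0.0839681 = 0.773968 m (along the plate) below the hinge at the top edge, so the moment about the hinge is M = F × 0.773968 = 141.621 × 0.773968 = 109.61 kN·m.

M ≈ 110 kN·m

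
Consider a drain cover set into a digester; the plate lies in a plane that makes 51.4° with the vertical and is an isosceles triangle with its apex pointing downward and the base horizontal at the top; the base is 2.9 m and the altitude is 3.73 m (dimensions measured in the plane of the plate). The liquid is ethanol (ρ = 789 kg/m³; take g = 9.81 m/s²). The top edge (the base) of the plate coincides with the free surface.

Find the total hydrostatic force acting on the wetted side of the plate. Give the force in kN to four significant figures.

γ = ρg = 789 × 9.81 / 1000 = 7.74009 kN/m³.
The plate makes 51.4° with the vertical, i.e. θ = 90° − 51.4° = 38.6° to the horizontal. Measuring y along the incline from the free-surface line, vertical depth h = y·sinθ with sinθ = 0.623880.
With the apex down, the centroid sits h/3 = 3.73/3 = 1.24333 m below the base (the top edge), so y_c = 1.24333 m and h_c = 1.24333 × 0.623880 = 0.775689 m.
A = ½ × 2.9 × 3.73 = 5.4085 m².
Resultant F = γ·h_c·A = 7.74009 × 0.775689 × 5.4085 = 32.4721 kN.

F ≈ 32.47 kN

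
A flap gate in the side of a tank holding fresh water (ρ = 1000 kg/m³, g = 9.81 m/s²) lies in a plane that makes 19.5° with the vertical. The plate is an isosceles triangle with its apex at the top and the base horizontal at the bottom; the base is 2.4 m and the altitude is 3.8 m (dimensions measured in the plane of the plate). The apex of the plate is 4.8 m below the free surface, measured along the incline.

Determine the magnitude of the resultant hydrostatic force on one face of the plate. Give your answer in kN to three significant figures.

γ = ρg = 1000 × 9.81 = 9810 N/m³ = 9.81 kN/m³.
The plate makes 19.5° with the vertical, i.e. θ = 90° − 19.5° = 70.5° to the horizontal. Measuring y along the incline from the free-surface line, vertical depth h = y·sinθ with sinθ = 0.942641.
With the apex up, the centroid sits 2h/3 = 2 × 3.8/3 = 2.53333 m below the apex, so y_c = 4.8 + 2.53333 = 7.33333 m and h_c = 7.33333 × 0.942641 = 6.9127 m.
A = ½ × 2.4 × 3.8 = 4.56 m².
Resultant F = γ·h_c·A = 9.81 × 6.9127 × 4.56 = 309.23 kN.

F ≈ 309 kN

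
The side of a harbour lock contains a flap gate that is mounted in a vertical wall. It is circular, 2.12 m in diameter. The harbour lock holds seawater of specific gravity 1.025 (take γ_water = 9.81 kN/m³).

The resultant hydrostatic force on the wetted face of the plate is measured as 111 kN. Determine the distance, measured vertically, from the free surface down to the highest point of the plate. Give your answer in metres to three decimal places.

γ = 1.025 × 9.81 = 10.05525 kN/m³.
A = π(1.06)² = 3.52989 m².
From F = γ·h_c·A, the centroid depth is h_c = 111/(10.05525 × 3.52989) = 3.1273 m.
The centroid is at the centre, 1.06 m below the top of the plate, so the highest point sits at h_top = 3.1273 − 1.06 = 2.0673 m below the surface.

d_top ≈ 2.067 m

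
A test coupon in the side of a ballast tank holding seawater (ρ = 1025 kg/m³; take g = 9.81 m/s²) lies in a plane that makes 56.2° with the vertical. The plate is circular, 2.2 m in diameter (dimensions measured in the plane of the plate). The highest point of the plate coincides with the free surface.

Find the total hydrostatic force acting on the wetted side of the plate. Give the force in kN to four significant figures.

γ = ρg = 1025 × 9.81 / 1000 = 10.05525 kN/m³.
The plate makes 56.2° with the vertical, i.e. θ = 90° − 56.2° = 33.8° to the horizontal. Measuring y along the incline from the free-surface line, vertical depth h = y·sinθ with sinθ = 0.556296.
The centroid is at the centre, 1.1 m below the top of the plate, so y_c = 1.1 m and h_c = 1.1 × 0.556296 = 0.611926 m.
A = π(1.1)² = 3.80133 m².
Resultant F = γ·h_c·A = 10.05525 × 0.611926 × 3.80133 = 23.3898 kN.

F ≈ 23.39 kN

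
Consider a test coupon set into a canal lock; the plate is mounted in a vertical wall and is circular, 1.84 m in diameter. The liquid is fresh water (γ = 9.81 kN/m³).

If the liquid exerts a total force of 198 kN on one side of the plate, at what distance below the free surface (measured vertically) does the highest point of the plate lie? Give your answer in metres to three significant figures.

γ = 9.81 kN/m³.
A = π(0.92)² = 2.65904 m².
From F = γ·h_c·A, the centroid depth is h_c = 198/(9.81 × 2.65904) = 7.59052 m.
The centroid is at the centre, 0.92 m below the top of the plate, so the highest point sits at h_top = 7.59052 − 0.92 = 6.67052 m below the surface.

d_top ≈ 6.67 m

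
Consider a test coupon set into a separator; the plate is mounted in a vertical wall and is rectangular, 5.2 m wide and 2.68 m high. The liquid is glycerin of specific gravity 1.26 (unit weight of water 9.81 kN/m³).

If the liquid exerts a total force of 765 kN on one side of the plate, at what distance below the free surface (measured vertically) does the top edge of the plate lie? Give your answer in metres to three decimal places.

d_top ≈ 3.101 m

γ = 1.26 × 9.81 = 12.3606 kN/m³.
A = 5.2 × 2.68 = 13.936 m².
From F = γ·h_c·A, the centroid depth is h_c = 765/(12.3606 × 13.936) = 4.44103 m.
The centroid lies 2.68/2 = 1.34 m below the top edge, so the top edge sits at h_top = 4.44103 − 1.34 = 3.10103 m below the surface.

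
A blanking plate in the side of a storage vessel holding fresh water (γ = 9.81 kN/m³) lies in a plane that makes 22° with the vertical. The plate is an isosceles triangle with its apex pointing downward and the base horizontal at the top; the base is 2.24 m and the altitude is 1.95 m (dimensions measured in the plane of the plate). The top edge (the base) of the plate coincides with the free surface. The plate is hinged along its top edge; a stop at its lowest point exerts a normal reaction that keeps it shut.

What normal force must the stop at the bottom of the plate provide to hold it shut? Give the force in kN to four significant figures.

P ≈ 6.456 kN

γ = 9.81 kN/m³.
The plate makes 22° with the vertical, i.e. θ = 90° − 22° = 68° to the horizontal. Measuring y along the incline from the free-surface line, vertical depth h = y·sinθ with sinθ = 0.927184.
With the apex down, the centroid sits h/3 = 1.95/3 = 0.65 m below the base (the top edge), so y_c = 0.65 m and h_c = 0.65 × 0.927184 = 0.60267 m.
A = ½ × 2.24 × 1.95 = 2.184 m².
Resultant F = γ·h_c·A = 9.81 × 0.60267 × 2.184 = 12.9122 kN.
I_c = b·h³/36 = 2.24 × 1.95³/36 = 0.46137 m⁴.
Centre of pressure: y_p = y_c + I_c/(y_c·A) = 0.65 + 0.46137/(0.65 × 2.184) = 0.65 + 0.325 = 0.975 m along the plane.
The resultant acts 0.65 + 0.325 = 0.975 m (along the plate) below the hinge at the top edge, so the moment about the hinge is M = F × 0.975 = 12.9122 × 0.975 = 12.5894 kN·m.
A normal force at the bottom, 1.95 m from the hinge, must supply this moment: P = 12.5894/1.95 = 6.4561 kN.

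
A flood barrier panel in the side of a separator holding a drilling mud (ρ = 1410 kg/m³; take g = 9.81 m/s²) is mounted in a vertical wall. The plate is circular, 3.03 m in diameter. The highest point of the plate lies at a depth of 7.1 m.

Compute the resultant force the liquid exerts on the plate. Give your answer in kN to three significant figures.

F ≈ 859 kN

γ = ρg = 1410 × 9.81 / 1000 = 13.8321 kN/m³.
The centroid is at the centre, 1.515 m below the top of the plate, so the centroid depth is h_c = 7.1 + 1.515 = 8.615 m.
A = π(1.515)² = 7.21066 m².
Resultant F = γ·h_c·A = 13.8321 × 8.615 × 7.21066 = 859.248 kN.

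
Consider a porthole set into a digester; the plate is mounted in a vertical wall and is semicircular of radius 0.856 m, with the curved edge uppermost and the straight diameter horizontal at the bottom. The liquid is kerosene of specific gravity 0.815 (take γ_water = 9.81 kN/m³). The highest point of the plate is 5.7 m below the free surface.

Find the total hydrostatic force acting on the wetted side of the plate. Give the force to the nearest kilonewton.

γ = 0.815 × 9.81 = 7.99515 kN/m³.
The centroid lies 4r/(3π) = 0.363298 m above the diameter, so r − 4r/(3π) = 0.856 − 0.363298 = 0.492702 m below the topmost point, so the centroid depth is h_c = 5.7 + 0.492702 = 6.1927 m.
A = πr²/2 = π × 0.856²/2 = 1.15098 m².
Resultant F = γ·h_c·A = 7.99515 × 6.1927 × 1.15098 = 56.9868 kN.

F ≈ 57 kN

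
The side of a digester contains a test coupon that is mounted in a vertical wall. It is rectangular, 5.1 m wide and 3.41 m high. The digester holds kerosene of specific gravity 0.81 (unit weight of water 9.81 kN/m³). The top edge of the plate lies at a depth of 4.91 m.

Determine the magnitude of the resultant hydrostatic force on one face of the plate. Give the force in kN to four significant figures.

F ≈ 914.1 kN

γ = 0.81 × 9.81 = 7.9461 kN/m³.
The centroid lies 3.41/2 = 1.705 m below the top edge, so the centroid depth is h_c = 4.91 + 1.705 = 6.615 m.
A = 5.1 × 3.41 = 17.391 m².
Resultant F = γ·h_c·A = 7.9461 × 6.615 × 17.391 = 914.131 kN.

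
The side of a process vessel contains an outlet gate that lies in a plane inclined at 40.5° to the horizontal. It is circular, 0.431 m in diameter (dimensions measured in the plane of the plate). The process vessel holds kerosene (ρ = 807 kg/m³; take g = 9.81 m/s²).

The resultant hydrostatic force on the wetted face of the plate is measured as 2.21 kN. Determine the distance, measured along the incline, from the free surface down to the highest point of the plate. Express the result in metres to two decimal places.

y_top ≈ 2.73 m

γ = ρg = 807 × 9.81 / 1000 = 7.91667 kN/m³.
A = π(0.2155)² = 0.145896 m².
From F = γ·h_c·A, the centroid depth is h_c = 2.21/(7.91667 × 0.145896) = 1.9134 m.
Let θ = 40.5° be the plate's angle to the horizontal; measure y along the incline from where the plane meets the free surface. Vertical depth h = y·sinθ with sinθ = 0.649448.
Along the incline, y_c = h_c/sinθ = 1.9134/0.649448 = 2.94619 m.
The centroid is at the centre, 0.2155 m below the top of the plate, so the highest point sits at y_top = 2.94619 − 0.2155 = 2.73069 m along the incline.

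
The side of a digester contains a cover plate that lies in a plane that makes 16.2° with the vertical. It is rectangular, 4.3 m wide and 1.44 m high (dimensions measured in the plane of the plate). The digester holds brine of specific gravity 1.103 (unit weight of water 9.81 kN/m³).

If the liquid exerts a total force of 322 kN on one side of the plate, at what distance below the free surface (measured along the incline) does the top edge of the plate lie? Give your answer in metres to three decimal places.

γ = 1.103 × 9.81 = 10.82043 kN/m³.
A = 4.3 × 1.44 = 6.192 m².
From F = γ·h_c·A, the centroid depth is h_c = 322/(10.82043 × 6.192) = 4.80596 m.
The plate makes 16.2° with the vertical, i.e. θ = 90° − 16.2° = 73.8° to the horizontal. Measuring y along the incline from the free-surface line, vertical depth h = y·sinθ with sinθ = 0.960294.
Along the incline, y_c = h_c/sinθ = 4.80596/0.960294 = 5.00468 m.
The centroid lies 1.44/2 = 0.72 m below the top edge, so the top edge sits at y_top = 5.00468 − 0.72 = 4.28468 m along the incline.

y_top ≈ 4.285 m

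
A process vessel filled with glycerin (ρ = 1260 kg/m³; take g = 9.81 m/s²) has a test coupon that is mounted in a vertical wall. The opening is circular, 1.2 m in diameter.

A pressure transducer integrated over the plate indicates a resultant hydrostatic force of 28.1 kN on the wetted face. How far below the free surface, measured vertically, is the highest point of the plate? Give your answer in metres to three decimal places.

γ = ρg = 1260 × 9.81 / 1000 = 12.3606 kN/m³.
A = π(0.6)² = 1.13097 m².
From F = γ·h_c·A, the centroid depth is h_c = 28.1/(12.3606 × 1.13097) = 2.01009 m.
The centroid is at the centre, 0.6 m below the top of the plate, so the highest point sits at h_top = 2.01009 − 0.6 = 1.41009 m below the surface.

d_top ≈ 1.410 m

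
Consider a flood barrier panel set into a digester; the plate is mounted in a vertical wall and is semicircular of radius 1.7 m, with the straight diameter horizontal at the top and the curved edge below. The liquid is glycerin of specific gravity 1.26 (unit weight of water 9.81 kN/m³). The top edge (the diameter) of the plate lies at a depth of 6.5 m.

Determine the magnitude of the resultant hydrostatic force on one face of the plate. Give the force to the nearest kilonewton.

γ = 1.26 × 9.81 = 12.3606 kN/m³.
The centroid of a semicircle lies 4r/(3π) = 0.721502 m from the diameter, here below the top edge, so the centroid depth is h_c = 6.5 + 0.721502 = 7.2215 m.
A = πr²/2 = π × 1.7²/2 = 4.5396 m².
Resultant F = γ·h_c·A = 12.3606 × 7.2215 × 4.5396 = 405.214 kN.

F ≈ 405 kN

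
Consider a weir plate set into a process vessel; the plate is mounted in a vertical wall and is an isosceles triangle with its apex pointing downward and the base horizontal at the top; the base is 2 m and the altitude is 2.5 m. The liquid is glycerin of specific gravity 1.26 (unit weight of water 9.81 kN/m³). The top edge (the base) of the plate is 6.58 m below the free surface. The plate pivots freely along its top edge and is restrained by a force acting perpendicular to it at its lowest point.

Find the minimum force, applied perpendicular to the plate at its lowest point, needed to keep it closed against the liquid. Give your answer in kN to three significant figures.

P ≈ 80.7 kN

γ = 1.26 × 9.81 = 12.3606 kN/m³.
With the apex down, the centroid sits h/3 = 2.5/3 = 0.833333 m below the base (the top edge), so the centroid depth is h_c = 6.58 + 0.833333 = 7.41333 m.
A = ½ × 2 × 2.5 = 2.5 m².
Resultant F = γ·h_c·A = 12.3606 × 7.41333 × 2.5 = 229.083 kN.
I_c = b·h³/36 = 2 × 2.5³/36 = 0.868056 m⁴.
Centre of pressure: y_p = y_c + I_c/(y_c·A) = 7.41333 + 0.868056/(7.41333 × 2.5) = 7.41333 + 0.0468376 = 7.46017 m along the plane.
The resultant acts 0.833333 + 0.0468376 = 0.880171 m (along the plate) below the hinge at the top edge, so the moment about the hinge is M = F × 0.880171 = 229.083 × 0.880171 = 201.632 kN·m.
A normal force at the bottom, 2.5 m from the hinge, must supply this moment: P = 201.632/2.5 = 80.6528 kN.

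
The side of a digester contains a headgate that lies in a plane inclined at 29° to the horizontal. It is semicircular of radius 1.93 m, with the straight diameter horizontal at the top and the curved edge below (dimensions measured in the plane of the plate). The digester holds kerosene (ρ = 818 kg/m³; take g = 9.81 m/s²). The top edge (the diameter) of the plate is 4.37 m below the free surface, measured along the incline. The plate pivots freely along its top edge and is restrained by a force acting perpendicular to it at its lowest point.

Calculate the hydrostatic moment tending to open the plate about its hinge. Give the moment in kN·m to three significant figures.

M ≈ 103 kN·m

γ = ρg = 818 × 9.81 / 1000 = 8.02458 kN/m³.
Let θ = 29° be the plate's angle to the horizontal; measure y along the incline from where the plane meets the free surface. Vertical depth h = y·sinθ with sinθ = 0.484810.
The centroid of a semicircle lies 4r/(3π) = 0.819117 m from the diameter, here below the top edge, so y_c = 4.37 + 0.819117 = 5.18912 m and h_c = 5.18912 × 0.484810 = 2.51574 m.
A = πr²/2 = π × 1.93²/2 = 5.85106 m².
Resultant F = γ·h_c·A = 8.02458 × 2.51574 × 5.85106 = 118.12 kN.
I_c = (π/8 − 8/(9π))·r⁴ = 0.109757 × 1.93⁴ = 1.52287 m⁴.
Centre of pressure: y_p = y_c + I_c/(y_c·A) = 5.18912 + 1.52287/(5.18912 × 5.85106) = 5.18912 + 0.0501573 = 5.23928 m along the plane.
The resultant acts 0.819117 + 0.0501573 = 0.869274 m (along the plate) below the hinge at the top edge, so the moment about the hinge is M = F × 0.869274 = 118.12 × 0.869274 = 102.679 kN·m.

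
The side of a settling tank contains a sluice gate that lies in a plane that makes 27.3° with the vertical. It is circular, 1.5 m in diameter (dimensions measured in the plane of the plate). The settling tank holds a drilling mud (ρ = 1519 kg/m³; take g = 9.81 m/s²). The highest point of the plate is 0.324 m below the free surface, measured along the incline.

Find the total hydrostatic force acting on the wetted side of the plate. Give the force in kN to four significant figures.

γ = ρg = 1519 × 9.81 / 1000 = 14.90139 kN/m³.
The plate makes 27.3° with the vertical, i.e. θ = 90° − 27.3° = 62.7° to the horizontal. Measuring y along the incline from the free-surface line, vertical depth h = y·sinθ with sinθ = 0.888617.
The centroid is at the centre, 0.75 m below the top of the plate, so y_c = 0.324 + 0.75 = 1.074 m and h_c = 1.074 × 0.888617 = 0.954375 m.
A = π(0.75)² = 1.76715 m².
Resultant F = γ·h_c·A = 14.90139 × 0.954375 × 1.76715 = 25.1315 kN.

F ≈ 25.13 kN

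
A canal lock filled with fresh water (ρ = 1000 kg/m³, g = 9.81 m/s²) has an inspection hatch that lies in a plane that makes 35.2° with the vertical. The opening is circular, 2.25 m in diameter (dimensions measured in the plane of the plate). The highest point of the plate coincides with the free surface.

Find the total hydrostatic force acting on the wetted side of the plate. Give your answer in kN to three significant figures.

F ≈ 35.9 kN

γ = ρg = 1000 × 9.81 = 9810 N/m³ = 9.81 kN/m³.
The plate makes 35.2° with the vertical, i.e. θ = 90° − 35.2° = 54.8° to the horizontal. Measuring y along the incline from the free-surface line, vertical depth h = y·sinθ with sinθ = 0.817145.
The centroid is at the centre, 1.125 m below the top of the plate, so y_c = 1.125 m and h_c = 1.125 × 0.817145 = 0.919288 m.
A = π(1.125)² = 3.97608 m².
Resultant F = γ·h_c·A = 9.81 × 0.919288 × 3.97608 = 35.8571 kN.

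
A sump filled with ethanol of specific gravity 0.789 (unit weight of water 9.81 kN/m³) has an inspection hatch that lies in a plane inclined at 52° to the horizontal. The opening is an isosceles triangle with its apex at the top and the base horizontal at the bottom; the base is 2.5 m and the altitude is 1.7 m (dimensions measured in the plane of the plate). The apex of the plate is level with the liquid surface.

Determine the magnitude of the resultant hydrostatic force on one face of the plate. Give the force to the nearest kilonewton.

F ≈ 15 kN

γ = 0.789 × 9.81 = 7.74009 kN/m³.
Let θ = 52° be the plate's angle to the horizontal; measure y along the incline from where the plane meets the free surface. Vertical depth h = y·sinθ with sinθ = 0.788011.
With the apex up, the centroid sits 2h/3 = 2 × 1.7/3 = 1.13333 m below the apex, so y_c = 1.13333 m and h_c = 1.13333 × 0.788011 = 0.893077 m.
A = ½ × 2.5 × 1.7 = 2.125 m².
Resultant F = γ·h_c·A = 7.74009 × 0.893077 × 2.125 = 14.6891 kN.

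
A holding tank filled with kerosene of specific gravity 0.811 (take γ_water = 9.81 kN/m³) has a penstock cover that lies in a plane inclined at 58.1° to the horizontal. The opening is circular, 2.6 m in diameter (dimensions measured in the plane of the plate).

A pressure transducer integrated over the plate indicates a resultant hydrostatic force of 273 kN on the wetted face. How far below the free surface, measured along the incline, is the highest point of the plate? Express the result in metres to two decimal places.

y_top ≈ 6.31 m

γ = 0.811 × 9.81 = 7.95591 kN/m³.
A = π(1.3)² = 5.30929 m².
From F = γ·h_c·A, the centroid depth is h_c = 273/(7.95591 × 5.30929) = 6.46303 m.
Let θ = 58.1° be the plate's angle to the horizontal; measure y along the incline from where the plane meets the free surface. Vertical depth h = y·sinθ with sinθ = 0.848972.
Along the incline, y_c = h_c/sinθ = 6.46303/0.848972 = 7.61277 m.
The centroid is at the centre, 1.3 m below the top of the plate, so the highest point sits at y_top = 7.61277 − 1.3 = 6.31277 m along the incline.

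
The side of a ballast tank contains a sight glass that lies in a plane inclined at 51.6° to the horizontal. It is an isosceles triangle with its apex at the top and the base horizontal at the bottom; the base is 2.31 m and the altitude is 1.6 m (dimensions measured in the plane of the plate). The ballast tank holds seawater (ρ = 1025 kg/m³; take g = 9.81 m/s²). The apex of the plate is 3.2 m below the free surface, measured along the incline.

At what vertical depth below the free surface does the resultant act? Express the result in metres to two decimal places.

h_p = 3.37 m

γ = ρg = 1025 × 9.81 / 1000 = 10.05525 kN/m³.
Let θ = 51.6° be the plate's angle to the horizontal; measure y along the incline from where the plane meets the free surface. Vertical depth h = y·sinθ with sinθ = 0.783693.
With the apex up, the centroid sits 2h/3 = 2 × 1.6/3 = 1.06667 m below the apex, so y_c = 3.2 + 1.06667 = 4.26667 m and h_c = 4.26667 × 0.783693 = 3.34376 m.
A = ½ × 2.31 × 1.6 = 1.848 m².
Resultant F = γ·h_c·A = 10.05525 × 3.34376 × 1.848 = 62.1341 kN.
I_c = b·h³/36 = 2.31 × 1.6³/36 = 0.262827 m⁴.
Centre of pressure: y_p = y_c + I_c/(y_c·A) = 4.26667 + 0.262827/(4.26667 × 1.848) = 4.26667 + 0.0333333 = 4.3 m along the plane.
Vertically, h_p = y_p·sinθ = 4.3 × 0.783693 = 3.36988 m.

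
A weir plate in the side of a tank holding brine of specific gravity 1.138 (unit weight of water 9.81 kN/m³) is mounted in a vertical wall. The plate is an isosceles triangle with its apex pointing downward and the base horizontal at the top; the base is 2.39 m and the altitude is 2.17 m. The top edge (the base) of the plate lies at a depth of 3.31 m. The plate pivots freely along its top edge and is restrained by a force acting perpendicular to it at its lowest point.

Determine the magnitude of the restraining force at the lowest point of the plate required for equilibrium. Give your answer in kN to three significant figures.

γ = 1.138 × 9.81 = 11.16378 kN/m³.
With the apex down, the centroid sits h/3 = 2.17/3 = 0.723333 m below the base (the top edge), so the centroid depth is h_c = 3.31 + 0.723333 = 4.03333 m.
A = ½ × 2.39 × 2.17 = 2.59315 m².
Resultant F = γ·h_c·A = 11.16378 × 4.03333 × 2.59315 = 116.762 kN.
I_c = b·h³/36 = 2.39 × 2.17³/36 = 0.678382 m⁴.
Centre of pressure: y_p = y_c + I_c/(y_c·A) = 4.03333 + 0.678382/(4.03333 × 2.59315) = 4.03333 + 0.0648609 = 4.09819 m along the plane.
The resultant acts 0.723333 + 0.0648609 = 0.788194 m (along the plate) below the hinge at the top edge, so the moment about the hinge is M = F × 0.788194 = 116.762 × 0.788194 = 92.0311 kN·m.
A normal force at the bottom, 2.17 m from the hinge, must supply this moment: P = 92.0311/2.17 = 42.4106 kN.

P ≈ 42.4 kN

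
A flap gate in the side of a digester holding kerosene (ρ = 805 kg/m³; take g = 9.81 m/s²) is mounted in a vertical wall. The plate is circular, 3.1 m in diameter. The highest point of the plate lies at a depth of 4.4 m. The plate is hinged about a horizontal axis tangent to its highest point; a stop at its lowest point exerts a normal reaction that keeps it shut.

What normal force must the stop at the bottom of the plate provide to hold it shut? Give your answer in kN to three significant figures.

γ = ρg = 805 × 9.81 / 1000 = 7.89705 kN/m³.
The centroid is at the centre, 1.55 m below the top of the plate, so the centroid depth is h_c = 4.4 + 1.55 = 5.95 m.
A = π(1.55)² = 7.54768 m².
Resultant F = γ·h_c·A = 7.89705 × 5.95 × 7.54768 = 354.646 kN.
I_c = πr⁴/4 = π × 1.55⁴/4 = 4.53332 m⁴.
Centre of pressure: y_p = y_c + I_c/(y_c·A) = 5.95 + 4.53332/(5.95 × 7.54768) = 5.95 + 0.100945 = 6.05095 m along the plane.
The resultant acts 1.55 + 0.100945 = 1.65095 m (along the plate) below the hinge at the top edge, so the moment about the hinge is M = F × 1.65095 = 354.646 × 1.65095 = 585.503 kN·m.
A normal force at the bottom, 3.1 m from the hinge, must supply this moment: P = 585.503/3.1 = 188.872 kN.

P ≈ 189 kN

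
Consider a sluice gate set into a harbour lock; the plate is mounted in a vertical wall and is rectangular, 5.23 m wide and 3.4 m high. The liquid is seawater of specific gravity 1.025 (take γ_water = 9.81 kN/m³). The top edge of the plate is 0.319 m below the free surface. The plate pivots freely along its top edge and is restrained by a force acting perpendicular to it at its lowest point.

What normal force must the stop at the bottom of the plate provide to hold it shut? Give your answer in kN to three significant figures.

γ = 1.025 × 9.81 = 10.05525 kN/m³.
The centroid lies 3.4/2 = 1.7 m below the top edge, so the centroid depth is h_c = 0.319 + 1.7 = 2.019 m.
A = 5.23 × 3.4 = 17.782 m².
Resultant F = γ·h_c·A = 10.05525 × 2.019 × 17.782 = 361.002 kN.
I_c = b·h³/12 = 5.23 × 3.4³/12 = 17.13 m⁴.
Centre of pressure: y_p = y_c + I_c/(y_c·A) = 2.019 + 17.13/(2.019 × 17.782) = 2.019 + 0.477134 = 2.49613 m along the plane.
The resultant acts 1.7 + 0.477134 = 2.17713 m (along the plate) below the hinge at the top edge, so the moment about the hinge is M = F × 2.17713 = 361.002 × 2.17713 = 785.948 kN·m.
A normal force at the bottom, 3.4 m from the hinge, must supply this moment: P = 785.948/3.4 = 231.161 kN.

P ≈ 231 kN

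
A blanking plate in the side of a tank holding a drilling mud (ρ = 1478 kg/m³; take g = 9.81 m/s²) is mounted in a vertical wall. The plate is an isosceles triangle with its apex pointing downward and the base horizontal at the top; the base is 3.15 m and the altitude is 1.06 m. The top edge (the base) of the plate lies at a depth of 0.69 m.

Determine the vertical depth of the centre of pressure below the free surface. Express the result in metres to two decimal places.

h_p = 1.10 m

γ = ρg = 1478 × 9.81 / 1000 = 14.49918 kN/m³.
With the apex down, the centroid sits h/3 = 1.06/3 = 0.353333 m below the base (the top edge), so the centroid depth is h_c = 0.69 + 0.353333 = 1.04333 m.
A = ½ × 3.15 × 1.06 = 1.6695 m².
Resultant F = γ·h_c·A = 14.49918 × 1.04333 × 1.6695 = 25.2552 kN.
I_c = b·h³/36 = 3.15 × 1.06³/36 = 0.104214 m⁴.
Centre of pressure: y_p = y_c + I_c/(y_c·A) = 1.04333 + 0.104214/(1.04333 × 1.6695) = 1.04333 + 0.0598299 = 1.10316 m along the plane.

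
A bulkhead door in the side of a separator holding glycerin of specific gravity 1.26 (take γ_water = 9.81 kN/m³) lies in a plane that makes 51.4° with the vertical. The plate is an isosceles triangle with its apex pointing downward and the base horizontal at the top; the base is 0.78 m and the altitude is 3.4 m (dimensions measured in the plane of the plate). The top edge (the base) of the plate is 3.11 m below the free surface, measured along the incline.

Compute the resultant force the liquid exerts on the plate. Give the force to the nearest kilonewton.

F ≈ 43 kN

γ = 1.26 × 9.81 = 12.3606 kN/m³.
The plate makes 51.4° with the vertical, i.e. θ = 90° − 51.4° = 38.6° to the horizontal. Measuring y along the incline from the free-surface line, vertical depth h = y·sinθ with sinθ = 0.623880.
With the apex down, the centroid sits h/3 = 3.4/3 = 1.13333 m below the base (the top edge), so y_c = 3.11 + 1.13333 = 4.24333 m and h_c = 4.24333 × 0.623880 = 2.64733 m.
A = ½ × 0.78 × 3.4 = 1.326 m².
Resultant F = γ·h_c·A = 12.3606 × 2.64733 × 1.326 = 43.3902 kN.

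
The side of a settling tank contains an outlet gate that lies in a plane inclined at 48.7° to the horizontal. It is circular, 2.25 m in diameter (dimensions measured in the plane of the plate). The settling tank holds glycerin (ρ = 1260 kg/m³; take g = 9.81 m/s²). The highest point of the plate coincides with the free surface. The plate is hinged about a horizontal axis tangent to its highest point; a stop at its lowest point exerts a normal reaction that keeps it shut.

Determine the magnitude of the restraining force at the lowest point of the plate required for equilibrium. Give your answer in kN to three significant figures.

γ = ρg = 1260 × 9.81 / 1000 = 12.3606 kN/m³.
Let θ = 48.7° be the plate's angle to the horizontal; measure y along the incline from where the plane meets the free surface. Vertical depth h = y·sinθ with sinθ = 0.751264.
The centroid is at the centre, 1.125 m below the top of the plate, so y_c = 1.125 m and h_c = 1.125 × 0.751264 = 0.845172 m.
A = π(1.125)² = 3.97608 m².
Resultant F = γ·h_c·A = 12.3606 × 0.845172 × 3.97608 = 41.5374 kN.
I_c = πr⁴/4 = π × 1.125⁴/4 = 1.25806 m⁴.
Centre of pressure: y_p = y_c + I_c/(y_c·A) = 1.125 + 1.25806/(1.125 × 3.97608) = 1.125 + 0.281251 = 1.40625 m along the plane.
The resultant acts 1.125 + 0.281251 = 1.40625 m (along the plate) below the hinge at the top edge, so the moment about the hinge is M = F × 1.40625 = 41.5374 × 1.40625 = 58.412 kN·m.
A normal force at the bottom, 2.25 m from the hinge, must supply this moment: P = 58.412/2.25 = 25.9609 kN.

P ≈ 26.0 kN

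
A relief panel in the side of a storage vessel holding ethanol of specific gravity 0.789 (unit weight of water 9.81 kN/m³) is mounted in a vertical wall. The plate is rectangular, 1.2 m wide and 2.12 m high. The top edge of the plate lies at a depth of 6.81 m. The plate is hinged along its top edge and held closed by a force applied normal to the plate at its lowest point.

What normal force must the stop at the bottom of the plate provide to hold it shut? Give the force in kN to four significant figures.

γ = 0.789 × 9.81 = 7.74009 kN/m³.
The centroid lies 2.12/2 = 1.06 m below the top edge, so the centroid depth is h_c = 6.81 + 1.06 = 7.87 m.
A = 1.2 × 2.12 = 2.544 m².
Resultant F = γ·h_c·A = 7.74009 × 7.87 × 2.544 = 154.967 kN.
I_c = b·h³/12 = 1.2 × 2.12³/12 = 0.952813 m⁴.
Centre of pressure: y_p = y_c + I_c/(y_c·A) = 7.87 + 0.952813/(7.87 × 2.544) = 7.87 + 0.04759 = 7.91759 m along the plane.
The resultant acts 1.06 + 0.04759 = 1.10759 m (along the plate) below the hinge at the top edge, so the moment about the hinge is M = F × 1.10759 = 154.967 × 1.10759 = 171.64 kN·m.
A normal force at the bottom, 2.12 m from the hinge, must supply this moment: P = 171.64/2.12 = 80.9623 kN.

P ≈ 80.96 kN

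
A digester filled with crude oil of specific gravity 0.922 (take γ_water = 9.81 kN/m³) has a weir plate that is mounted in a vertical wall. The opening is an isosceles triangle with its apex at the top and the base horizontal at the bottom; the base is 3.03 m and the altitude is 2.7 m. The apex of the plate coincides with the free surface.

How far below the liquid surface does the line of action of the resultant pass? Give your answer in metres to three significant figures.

γ = 0.922 × 9.81 = 9.04482 kN/m³.
With the apex up, the centroid sits 2h/3 = 2 × 2.7/3 = 1.8 m below the apex, so the centroid depth is h_c = 1.8 m.
A = ½ × 3.03 × 2.7 = 4.0905 m².
Resultant F = γ·h_c·A = 9.04482 × 1.8 × 4.0905 = 66.5961 kN.
I_c = b·h³/36 = 3.03 × 2.7³/36 = 1.65665 m⁴.
Centre of pressure: y_p = y_c + I_c/(y_c·A) = 1.8 + 1.65665/(1.8 × 4.0905) = 1.8 + 0.225 = 2.025 m along the plane.

h_p = 2.03 m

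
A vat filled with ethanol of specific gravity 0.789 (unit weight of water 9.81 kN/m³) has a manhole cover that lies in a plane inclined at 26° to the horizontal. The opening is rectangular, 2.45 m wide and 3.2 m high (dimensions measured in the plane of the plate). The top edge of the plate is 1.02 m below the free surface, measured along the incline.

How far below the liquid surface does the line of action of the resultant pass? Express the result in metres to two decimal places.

γ = 0.789 × 9.81 = 7.74009 kN/m³.
Let θ = 26° be the plate's angle to the horizontal; measure y along the incline from where the plane meets the free surface. Vertical depth h = y·sinθ with sinθ = 0.438371.
The centroid lies 3.2/2 = 1.6 m below the top edge, so y_c = 1.02 + 1.6 = 2.62 m and h_c = 2.62 × 0.438371 = 1.14853 m.
A = 2.45 × 3.2 = 7.84 m².
Resultant F = γ·h_c·A = 7.74009 × 1.14853 × 7.84 = 69.6954 kN.
I_c = b·h³/12 = 2.45 × 3.2³/12 = 6.69013 m⁴.
Centre of pressure: y_p = y_c + I_c/(y_c·A) = 2.62 + 6.69013/(2.62 × 7.84) = 2.62 + 0.3257 = 2.9457 m along the plane.
Vertically, h_p = y_p·sinθ = 2.9457 × 0.438371 = 1.29131 m.

h_p = 1.29 m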